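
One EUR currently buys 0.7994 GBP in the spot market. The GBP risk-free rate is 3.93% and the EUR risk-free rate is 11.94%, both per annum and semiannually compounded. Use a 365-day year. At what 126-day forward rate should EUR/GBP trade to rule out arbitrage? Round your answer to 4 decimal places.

By covered interest parity, F = S · (1+r_GBP/2)^(2T) / (1+r_EUR/2)^(2T)
= 0.7994 × 1.013526 / 1.040846 = 0.7994 × 0.973752
F = 0.7784 GBP per EUR

0.7784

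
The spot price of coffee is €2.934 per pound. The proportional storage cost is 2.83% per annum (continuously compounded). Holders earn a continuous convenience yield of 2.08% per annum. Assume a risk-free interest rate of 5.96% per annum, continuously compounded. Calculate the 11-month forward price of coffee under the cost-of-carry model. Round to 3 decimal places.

Net carry = r + u − y = 0.0596 + 0.0283 − 0.0208 = 0.0671
F = S·e^((r+u−y)T) = 2.934 · e^(0.0671 × 11/12) = 2.934 · e^0.061508
= 2.934 × 1.063439 = €3.120 per pound

€3.120 per pound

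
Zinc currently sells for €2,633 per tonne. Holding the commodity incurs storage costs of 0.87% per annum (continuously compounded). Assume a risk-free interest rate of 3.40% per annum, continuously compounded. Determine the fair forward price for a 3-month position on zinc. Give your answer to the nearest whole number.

€2,661 per tonne

Net carry = r + u − y = 0.0340 + 0.0087 − 0.0000 = 0.0427
F = S·e^((r+u−y)T) = 2633 · e^(0.0427 × 3/12) = 2633 · e^0.010675
= 2633 × 1.010732 = €2,661 per tonne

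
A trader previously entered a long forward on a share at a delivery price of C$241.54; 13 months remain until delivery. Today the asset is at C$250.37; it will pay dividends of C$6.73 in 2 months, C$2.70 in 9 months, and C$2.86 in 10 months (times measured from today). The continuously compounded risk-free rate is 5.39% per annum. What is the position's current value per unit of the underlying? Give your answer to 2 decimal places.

PV(remaining dividends) I = 6.73·e^(−0.0539·2/12) + 2.70·e^(−0.0539·9/12) + 2.86·e^(−0.0539·10/12) = 11.9972
Current forward F = (S − I)·e^(rT) = (250.37 − 11.9972)·e^(0.0539·13/12) = 238.3728 × 1.060130 = 252.7062
Value (long) = (F − K)·e^(−rT) = (252.7062 − 241.54) × 0.943280 = 10.5329
Value = C$10.53

C$10.53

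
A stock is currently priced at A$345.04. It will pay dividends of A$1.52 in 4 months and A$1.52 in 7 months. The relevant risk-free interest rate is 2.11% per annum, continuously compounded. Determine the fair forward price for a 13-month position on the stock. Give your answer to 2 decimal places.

A$349.94

PV(dividends) I = 1.52·e^(−0.0211·4/12) + 1.52·e^(−0.0211·7/12)
I = 1.5093 + 1.5014 = 3.0107
F = (S − I)·e^(rT) = (345.04 − 3.0107) · e^(0.0211·13/12)
= 342.0293 · e^0.022858 = 342.0293 × 1.023121 = A$349.94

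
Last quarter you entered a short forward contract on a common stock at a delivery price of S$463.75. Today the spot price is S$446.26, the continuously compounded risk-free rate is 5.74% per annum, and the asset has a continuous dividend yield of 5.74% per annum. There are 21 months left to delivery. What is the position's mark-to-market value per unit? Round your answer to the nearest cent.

S$15.82

Current fair forward for the remaining 21 months: F = S·e^((r − q)·T), (r − q) = 0.0574 − 0.0574 = 0.0000
F = 446.26 · e^(0.0000 × 21/12) = 446.26 × 1.000000 = 446.2600
Value of long forward = (F − K)·e^(−rT) = (446.2600 − 463.75) · e^(−0.0574·21/12)
= -17.4900 × 0.904430 = -15.82
Short position value = −(long value) = S$15.82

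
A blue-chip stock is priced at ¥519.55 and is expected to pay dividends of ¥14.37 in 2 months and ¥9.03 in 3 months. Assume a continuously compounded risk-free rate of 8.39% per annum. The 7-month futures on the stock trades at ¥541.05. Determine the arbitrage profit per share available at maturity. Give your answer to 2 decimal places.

¥19.61 per share

PV(dividends) I = 14.37·e^(−0.0839·2/12) + 9.03·e^(−0.0839·3/12) = 23.0130
Fair futures F* = (S − I)·e^(rT) = (519.55 − 23.0130)·e^0.048942 = 496.5370 × 1.050159 = 521.4428
Market ¥541.05 > fair 521.4428: forward overpriced → cash-and-carry (borrow at r, buy the stock and collect the dividends, short the forward).
Profit at T = |F_mkt − F*| = |541.05 − 521.4428| = ¥19.61 per share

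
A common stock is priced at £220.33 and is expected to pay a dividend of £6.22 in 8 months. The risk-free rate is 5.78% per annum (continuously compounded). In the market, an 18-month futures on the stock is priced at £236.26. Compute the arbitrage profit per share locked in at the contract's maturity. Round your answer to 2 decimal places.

PV(dividends) I = 6.22·e^(−0.0578·8/12) = 5.9849
Fair futures F* = (S − I)·e^(rT) = (220.33 − 5.9849)·e^0.086700 = 214.3451 × 1.090569 = 233.7581
Market £236.26 > fair 233.7581: forward overpriced → cash-and-carry (borrow at r, buy the stock and collect the dividends, short the forward).
Profit at T = |F_mkt − F*| = |236.26 − 233.7581| = £2.50 per share

£2.50 per share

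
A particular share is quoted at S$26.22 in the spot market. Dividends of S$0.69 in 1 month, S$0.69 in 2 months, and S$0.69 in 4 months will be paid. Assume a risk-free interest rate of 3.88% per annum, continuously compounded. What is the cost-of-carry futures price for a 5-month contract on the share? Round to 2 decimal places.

S$24.56

PV(dividends) I = 0.69·e^(−0.0388·1/12) + 0.69·e^(−0.0388·2/12) + 0.69·e^(−0.0388·4/12)
I = 0.6878 + 0.6856 + 0.6811 = 2.0545
F = (S − I)·e^(rT) = (26.22 − 2.0545) · e^(0.0388·5/12)
= 24.1655 · e^0.016167 = 24.1655 × 1.016298 = S$24.56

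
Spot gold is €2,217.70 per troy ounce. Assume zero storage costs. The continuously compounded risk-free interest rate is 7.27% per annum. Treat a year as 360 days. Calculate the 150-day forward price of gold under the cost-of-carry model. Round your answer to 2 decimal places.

F = S·e^(rT) = 2217.70 · e^(0.0727 × 150/360) = 2217.70 · e^0.03029167
= 2217.70 × 1.03075513 = €2,285.91 per troy ounce

€2,285.91 per troy ounce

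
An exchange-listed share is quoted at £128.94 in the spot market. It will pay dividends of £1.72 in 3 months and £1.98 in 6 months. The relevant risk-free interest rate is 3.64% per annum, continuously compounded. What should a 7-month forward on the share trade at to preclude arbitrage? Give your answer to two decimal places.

£127.98

PV(dividends) I = 1.72·e^(−0.0364·3/12) + 1.98·e^(−0.0364·6/12)
I = 1.7044 + 1.9443 = 3.6487
F = (S − I)·e^(rT) = (128.94 − 3.6487) · e^(0.0364·7/12)
= 125.2913 · e^0.021233 = 125.2913 × 1.021460 = £127.98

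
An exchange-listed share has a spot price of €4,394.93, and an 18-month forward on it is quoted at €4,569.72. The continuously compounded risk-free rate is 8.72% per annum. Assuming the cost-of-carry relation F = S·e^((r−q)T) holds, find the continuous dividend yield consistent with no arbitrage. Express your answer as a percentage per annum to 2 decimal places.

From F = S·e^((r−q)T): (r − q) = ln(F/S)/T
ln(4569.72/4394.93) = ln(1.039771) = 0.039000
(r − q) = 0.039000 / (18/12) = 0.026000
q = r − ln(F/S)/T = 0.0872 − 0.026000 = 0.061200
q = 6.12%

6.12%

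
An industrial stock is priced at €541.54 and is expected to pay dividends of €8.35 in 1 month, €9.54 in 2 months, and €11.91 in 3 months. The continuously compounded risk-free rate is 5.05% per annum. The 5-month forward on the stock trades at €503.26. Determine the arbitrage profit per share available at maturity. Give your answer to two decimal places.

PV(dividends) I = 8.35·e^(−0.0505·1/12) + 9.54·e^(−0.0505·2/12) + 11.91·e^(−0.0505·3/12) = 29.5356
Fair forward F* = (S − I)·e^(rT) = (541.54 − 29.5356)·e^0.021042 = 512.0044 × 1.021265 = 522.8922
Market €503.26 < fair 522.8922: forward underpriced → reverse cash-and-carry (short the stock, invest proceeds at r, pay the dividends, go long the forward).
Profit at T = |F_mkt − F*| = |503.26 − 522.8922| = €19.63 per share

€19.63 per share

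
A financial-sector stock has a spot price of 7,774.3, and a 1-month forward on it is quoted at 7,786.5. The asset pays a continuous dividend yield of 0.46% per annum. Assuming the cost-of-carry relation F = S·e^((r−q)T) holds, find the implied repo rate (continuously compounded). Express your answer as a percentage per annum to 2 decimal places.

From F = S·e^((r−q)T): (r − q) = ln(F/S)/T
ln(7786.5/7774.3) = ln(1.001569) = 0.001568
(r − q) = 0.001568 / (1/12) = 0.018816
r = ln(F/S)/T + q = 0.018816 + 0.0046 = 0.023416
r = 2.34%

2.34%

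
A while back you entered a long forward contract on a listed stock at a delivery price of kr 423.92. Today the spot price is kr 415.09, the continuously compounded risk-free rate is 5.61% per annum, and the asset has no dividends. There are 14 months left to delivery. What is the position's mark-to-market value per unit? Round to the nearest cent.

kr 18.03

Current fair forward for the remaining 14 months: F = S·e^(r·T), r = 0.0561
F = 415.09 · e^(0.0561 × 14/12) = 415.09 × 1.067639 = 443.1663
Value of long forward = (F − K)·e^(−rT) = (443.1663 − 423.92) · e^(−0.0561·14/12)
= 19.2463 × 0.936646 = 18.03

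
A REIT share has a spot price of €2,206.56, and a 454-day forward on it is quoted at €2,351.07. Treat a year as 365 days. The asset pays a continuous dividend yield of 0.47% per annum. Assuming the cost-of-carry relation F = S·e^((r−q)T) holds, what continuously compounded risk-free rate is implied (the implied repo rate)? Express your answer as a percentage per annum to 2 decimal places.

From F = S·e^((r−q)T): (r − q) = ln(F/S)/T
ln(2351.07/2206.56) = ln(1.065491) = 0.063436
(r − q) = 0.063436 / (454/365) = 0.051000
r = ln(F/S)/T + q = 0.051000 + 0.0047 = 0.055700
r = 5.57%

5.57%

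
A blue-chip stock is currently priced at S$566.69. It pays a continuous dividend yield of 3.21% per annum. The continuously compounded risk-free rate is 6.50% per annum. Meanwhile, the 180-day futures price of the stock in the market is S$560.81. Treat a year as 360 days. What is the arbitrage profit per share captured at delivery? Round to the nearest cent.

Fair futures: F* = S·e^(carry·T), with carry = (r − q) = 0.0650 − 0.0321 = 0.0329
F* = 566.69 · e^(0.0329 × 180/360) = 566.69 · e^0.016450 = 566.69 × 1.016586 = S$576.0891
Market S$560.81 < fair S$576.0891: forward underpriced → reverse cash-and-carry (short spot, go long the forward).
At maturity, profit = |F_mkt − F*| = |560.81 − 576.0891| = S$15.28 per share

S$15.28 per share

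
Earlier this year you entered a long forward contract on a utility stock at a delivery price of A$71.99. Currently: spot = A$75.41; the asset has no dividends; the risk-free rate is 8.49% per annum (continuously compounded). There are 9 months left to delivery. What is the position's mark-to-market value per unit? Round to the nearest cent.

A$7.86

Current fair forward for the remaining 9 months: F = S·e^(r·T), r = 0.0849
F = 75.41 · e^(0.0849 × 9/12) = 75.41 × 1.065746 = 80.3679
Value of long forward = (F − K)·e^(−rT) = (80.3679 − 71.99) · e^(−0.0849·9/12)
= 8.3779 × 0.938310 = 7.86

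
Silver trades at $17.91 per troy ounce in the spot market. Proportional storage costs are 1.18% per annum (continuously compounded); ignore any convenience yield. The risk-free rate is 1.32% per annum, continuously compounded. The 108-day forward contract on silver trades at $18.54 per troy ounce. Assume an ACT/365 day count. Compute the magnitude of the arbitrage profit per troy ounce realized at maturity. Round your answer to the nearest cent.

Fair forward: F* = S·e^(carry·T), with carry = (r + u) = 0.0132 + 0.0118 = 0.0250
F* = 17.91 · e^(0.0250 × 108/365) = 17.91 · e^0.007397 = 17.91 × 1.007424 = $18.0430
Market $18.54 > fair $18.0430: forward overpriced → cash-and-carry (buy spot, short the forward).
At maturity, profit = |F_mkt − F*| = |18.54 − 18.0430| = $0.50 per troy ounce

$0.50 per troy ounce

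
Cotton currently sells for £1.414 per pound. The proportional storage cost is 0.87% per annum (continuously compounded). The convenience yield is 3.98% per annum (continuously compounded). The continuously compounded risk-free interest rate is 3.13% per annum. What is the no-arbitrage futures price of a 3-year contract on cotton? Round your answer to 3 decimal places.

£1.415 per pound

Net carry = r + u − y = 0.0313 + 0.0087 − 0.0398 = 0.0002
F = S·e^((r+u−y)T) = 1.414 · e^(0.0002 × 3) = 1.414 · e^0.000600
= 1.414 × 1.000600 = £1.415 per pound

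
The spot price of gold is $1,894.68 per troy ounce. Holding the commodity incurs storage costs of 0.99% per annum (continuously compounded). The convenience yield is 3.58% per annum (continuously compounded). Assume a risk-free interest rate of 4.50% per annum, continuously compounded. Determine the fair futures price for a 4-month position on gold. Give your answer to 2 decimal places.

$1,906.78 per troy ounce

Net carry = r + u − y = 0.0450 + 0.0099 − 0.0358 = 0.0191
F = S·e^((r+u−y)T) = 1894.68 · e^(0.0191 × 4/12) = 1894.68 · e^0.00636667
= 1894.68 × 1.00638698 = $1,906.78 per troy ounce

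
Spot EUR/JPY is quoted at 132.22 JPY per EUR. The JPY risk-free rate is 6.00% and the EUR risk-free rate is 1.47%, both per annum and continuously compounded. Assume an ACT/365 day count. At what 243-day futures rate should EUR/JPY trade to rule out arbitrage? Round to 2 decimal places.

136.27

F = S·e^((r_JPY − r_EUR)T) = 132.22 · e^((0.0600 − 0.0147) × 243/365)
= 132.22 · e^0.030159 = 132.22 × 1.030618
F = 136.27 JPY per EUR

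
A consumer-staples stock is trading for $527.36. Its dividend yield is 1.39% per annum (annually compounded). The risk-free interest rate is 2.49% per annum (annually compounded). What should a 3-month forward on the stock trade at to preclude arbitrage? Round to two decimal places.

F = S · (1+r)^T / (1+q)^T
= 527.36 × 1.006168 / 1.003457 = 527.36 × 1.002702
F = $528.78

$528.78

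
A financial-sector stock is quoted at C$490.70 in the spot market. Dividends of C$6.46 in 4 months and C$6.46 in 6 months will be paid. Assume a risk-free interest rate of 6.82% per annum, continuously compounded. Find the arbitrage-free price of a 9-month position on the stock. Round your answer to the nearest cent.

C$503.24

PV(dividends) I = 6.46·e^(−0.0682·4/12) + 6.46·e^(−0.0682·6/12)
I = 6.3148 + 6.2434 = 12.5582
F = (S − I)·e^(rT) = (490.70 − 12.5582) · e^(0.0682·9/12)
= 478.1418 · e^0.051150 = 478.1418 × 1.052481 = C$503.24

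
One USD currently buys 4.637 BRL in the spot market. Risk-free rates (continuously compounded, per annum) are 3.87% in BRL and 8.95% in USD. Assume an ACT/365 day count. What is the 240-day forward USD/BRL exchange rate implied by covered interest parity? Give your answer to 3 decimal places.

4.485

F = S·e^((r_BRL − r_USD)T) = 4.637 · e^((0.0387 − 0.0895) × 240/365)
= 4.637 · e^-0.033403 = 4.637 × 0.967149
F = 4.485 BRL per USD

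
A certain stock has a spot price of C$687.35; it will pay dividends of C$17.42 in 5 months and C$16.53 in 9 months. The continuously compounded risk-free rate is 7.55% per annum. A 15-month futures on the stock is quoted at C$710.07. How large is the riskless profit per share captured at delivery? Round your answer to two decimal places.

C$9.59 per share

PV(dividends) I = 17.42·e^(−0.0755·5/12) + 16.53·e^(−0.0755·9/12) = 32.5005
Fair futures F* = (S − I)·e^(rT) = (687.35 − 32.5005)·e^0.094375 = 654.8495 × 1.098972 = 719.6613
Market C$710.07 < fair 719.6613: forward underpriced → reverse cash-and-carry (short the stock, invest proceeds at r, pay the dividends, go long the forward).
Profit at T = |F_mkt − F*| = |710.07 − 719.6613| = C$9.59 per share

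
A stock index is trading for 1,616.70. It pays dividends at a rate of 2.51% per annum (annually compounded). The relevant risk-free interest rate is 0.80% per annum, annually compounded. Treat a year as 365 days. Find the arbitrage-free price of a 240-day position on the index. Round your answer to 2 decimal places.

1,598.92

F = S · (1+r)^T / (1+q)^T
= 1616.70 × 1.00525309 / 1.01643396 = 1616.70 × 0.98899991
F = 1,598.92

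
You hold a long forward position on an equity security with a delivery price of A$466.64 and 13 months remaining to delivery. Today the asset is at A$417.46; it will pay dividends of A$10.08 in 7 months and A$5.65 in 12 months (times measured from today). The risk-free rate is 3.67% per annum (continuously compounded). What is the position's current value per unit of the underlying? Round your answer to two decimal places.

-A$46.30

PV(remaining dividends) I = 10.08·e^(−0.0367·7/12) + 5.65·e^(−0.0367·12/12) = 15.3129
Current forward F = (S − I)·e^(rT) = (417.46 − 15.3129)·e^(0.0367·13/12) = 402.1471 × 1.040559 = 418.4578
Value (long) = (F − K)·e^(−rT) = (418.4578 − 466.64) × 0.961022 = -46.3042
Value = -A$46.30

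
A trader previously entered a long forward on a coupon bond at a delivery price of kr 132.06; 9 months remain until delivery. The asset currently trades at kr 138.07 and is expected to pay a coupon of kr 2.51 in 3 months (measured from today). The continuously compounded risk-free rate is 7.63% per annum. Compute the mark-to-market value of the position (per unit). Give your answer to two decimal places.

kr 10.89

PV(remaining coupons) I = 2.51·e^(−0.0763·3/12) = 2.4626
Current forward F = (S − I)·e^(rT) = (138.07 − 2.4626)·e^(0.0763·9/12) = 135.6074 × 1.058894 = 143.5939
Value (long) = (F − K)·e^(−rT) = (143.5939 − 132.06) × 0.944382 = 10.8924
Value = kr 10.89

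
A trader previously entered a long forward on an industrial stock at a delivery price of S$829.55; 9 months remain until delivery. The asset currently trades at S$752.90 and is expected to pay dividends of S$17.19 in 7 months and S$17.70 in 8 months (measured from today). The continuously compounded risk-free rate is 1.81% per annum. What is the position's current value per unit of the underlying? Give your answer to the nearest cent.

PV(remaining dividends) I = 17.19·e^(−0.0181·7/12) + 17.70·e^(−0.0181·8/12) = 34.4972
Current forward F = (S − I)·e^(rT) = (752.90 − 34.4972)·e^(0.0181·9/12) = 718.4028 × 1.013668 = 728.2219
Value (long) = (F − K)·e^(−rT) = (728.2219 − 829.55) × 0.986517 = -99.9619
Value = -S$99.96

-S$99.96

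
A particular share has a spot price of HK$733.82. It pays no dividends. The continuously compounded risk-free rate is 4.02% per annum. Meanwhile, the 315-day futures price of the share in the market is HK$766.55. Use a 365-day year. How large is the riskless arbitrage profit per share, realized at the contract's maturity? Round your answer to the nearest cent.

HK$6.82 per share

Fair futures: F* = S·e^(carry·T), with carry = r = 0.0402
F* = 733.82 · e^(0.0402 × 315/365) = 733.82 · e^0.034693 = 733.82 × 1.035302 = HK$759.7253
Market HK$766.55 > fair HK$759.7253: forward overpriced → cash-and-carry (buy spot, short the forward).
At maturity, profit = |F_mkt − F*| = |766.55 − 759.7253| = HK$6.82 per share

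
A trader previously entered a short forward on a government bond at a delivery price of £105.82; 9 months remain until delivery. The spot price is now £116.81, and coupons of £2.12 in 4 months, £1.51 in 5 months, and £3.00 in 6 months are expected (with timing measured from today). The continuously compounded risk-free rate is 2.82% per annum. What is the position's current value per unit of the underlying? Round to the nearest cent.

-£6.65

PV(remaining coupons) I = 2.12·e^(−0.0282·4/12) + 1.51·e^(−0.0282·5/12) + 3.00·e^(−0.0282·6/12) = 6.5505
Current forward F = (S − I)·e^(rT) = (116.81 − 6.5505)·e^(0.0282·9/12) = 110.2595 × 1.021375 = 112.6163
Value (long) = (F − K)·e^(−rT) = (112.6163 − 105.82) × 0.979072 = 6.6541
Short position value = −(long value) = -£6.65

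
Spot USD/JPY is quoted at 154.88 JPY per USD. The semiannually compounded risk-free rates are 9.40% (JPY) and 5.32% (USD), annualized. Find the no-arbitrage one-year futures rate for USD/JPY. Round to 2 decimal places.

By covered interest parity, F = S · (1+r_JPY/2)^(2T) / (1+r_USD/2)^(2T)
= 154.88 × 1.096209 / 1.053908 = 154.88 × 1.040137
F = 161.10 JPY per USD

161.10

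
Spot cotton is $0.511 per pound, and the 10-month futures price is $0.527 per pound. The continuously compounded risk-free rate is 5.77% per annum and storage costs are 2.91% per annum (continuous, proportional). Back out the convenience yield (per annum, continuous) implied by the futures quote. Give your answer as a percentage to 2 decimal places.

F = S·e^((r+u−y)T) ⇒ (r+u−y) = ln(F/S)/T
ln(0.527/0.511) = 0.030831; /T ⇒ 0.036997
y = r + u − ln(F/S)/T = 0.0577 + 0.0291 − 0.036997 = 0.049803
y = 4.98%

4.98%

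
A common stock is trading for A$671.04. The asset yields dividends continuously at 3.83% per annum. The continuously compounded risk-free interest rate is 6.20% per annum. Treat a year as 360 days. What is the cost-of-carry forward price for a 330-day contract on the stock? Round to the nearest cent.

F = S·e^((r − q)T) = 671.04 · e^((0.0620 − 0.0383) × 330/360)
= 671.04 · e^0.021725 = 671.04 × 1.021963
F = A$685.78

A$685.78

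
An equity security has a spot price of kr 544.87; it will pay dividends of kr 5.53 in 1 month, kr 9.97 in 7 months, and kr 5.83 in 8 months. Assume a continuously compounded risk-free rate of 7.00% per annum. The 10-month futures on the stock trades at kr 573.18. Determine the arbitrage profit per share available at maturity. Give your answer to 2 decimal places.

kr 17.45 per share

PV(dividends) I = 5.53·e^(−0.0700·1/12) + 9.97·e^(−0.0700·7/12) + 5.83·e^(−0.0700·8/12) = 20.6331
Fair futures F* = (S − I)·e^(rT) = (544.87 − 20.6331)·e^0.058333 = 524.2369 × 1.060068 = 555.7268
Market kr 573.18 > fair 555.7268: forward overpriced → cash-and-carry (borrow at r, buy the stock and collect the dividends, short the forward).
Profit at T = |F_mkt − F*| = |573.18 − 555.7268| = kr 17.45 per share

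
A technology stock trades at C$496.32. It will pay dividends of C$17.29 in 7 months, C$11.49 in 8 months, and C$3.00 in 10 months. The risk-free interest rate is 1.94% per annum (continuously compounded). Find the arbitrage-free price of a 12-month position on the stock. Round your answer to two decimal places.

C$474.04

PV(dividends) I = 17.29·e^(−0.0194·7/12) + 11.49·e^(−0.0194·8/12) + 3.00·e^(−0.0194·10/12)
I = 17.0954 + 11.3424 + 2.9519 = 31.3897
F = (S − I)·e^(rT) = (496.32 − 31.3897) · e^(0.0194·12/12)
= 464.9303 · e^0.019400 = 464.9303 × 1.019589 = C$474.04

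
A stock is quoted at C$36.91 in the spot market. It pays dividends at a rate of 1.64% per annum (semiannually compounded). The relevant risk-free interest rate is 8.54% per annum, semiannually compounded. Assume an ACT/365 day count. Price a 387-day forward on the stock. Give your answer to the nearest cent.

C$39.64

F = S · (1+r/2)^(2T) / (1+q/2)^(2T)
= 36.91 × 1.092717 / 1.017468 = 36.91 × 1.073957
F = C$39.64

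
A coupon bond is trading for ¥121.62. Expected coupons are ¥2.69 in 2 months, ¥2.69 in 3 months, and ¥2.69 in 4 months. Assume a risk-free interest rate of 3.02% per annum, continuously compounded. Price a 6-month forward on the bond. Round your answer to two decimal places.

PV(coupons) I = 2.69·e^(−0.0302·2/12) + 2.69·e^(−0.0302·3/12) + 2.69·e^(−0.0302·4/12)
I = 2.6765 + 2.6698 + 2.6631 = 8.0094
F = (S − I)·e^(rT) = (121.62 − 8.0094) · e^(0.0302·6/12)
= 113.6106 · e^0.015100 = 113.6106 × 1.015215 = ¥115.34

¥115.34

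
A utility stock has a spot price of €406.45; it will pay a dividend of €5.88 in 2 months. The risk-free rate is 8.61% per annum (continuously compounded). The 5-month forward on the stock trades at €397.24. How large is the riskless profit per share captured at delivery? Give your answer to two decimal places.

€18.05 per share

PV(dividends) I = 5.88·e^(−0.0861·2/12) = 5.7962
Fair forward F* = (S − I)·e^(rT) = (406.45 − 5.7962)·e^0.035875 = 400.6538 × 1.036526 = 415.2881
Market €397.24 < fair 415.2881: forward underpriced → reverse cash-and-carry (short the stock, invest proceeds at r, pay the dividends, go long the forward).
Profit at T = |F_mkt − F*| = |397.24 − 415.2881| = €18.05 per share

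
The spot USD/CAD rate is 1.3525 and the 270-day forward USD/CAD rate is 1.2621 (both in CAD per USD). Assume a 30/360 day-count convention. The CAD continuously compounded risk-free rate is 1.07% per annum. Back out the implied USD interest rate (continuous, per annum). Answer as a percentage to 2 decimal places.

10.29%

F = S·e^((r_CAD − r_USD)T) ⇒ r_USD = r_CAD − ln(F/S)/T
ln(1.2621/1.3525) = -0.069178; /(270/360) = -0.092237
r_USD = 0.0107 + 0.092237 = 0.102937
r_USD = 10.29%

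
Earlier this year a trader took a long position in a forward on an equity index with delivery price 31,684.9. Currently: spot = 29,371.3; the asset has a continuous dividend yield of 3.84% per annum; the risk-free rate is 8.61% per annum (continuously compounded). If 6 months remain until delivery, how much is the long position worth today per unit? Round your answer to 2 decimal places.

Current fair forward for the remaining 6 months: F = S·e^((r − q)·T), (r − q) = 0.0861 − 0.0384 = 0.0477
F = 29371.3 · e^(0.0477 × 6/12) = 29371.3 × 1.02413669 = 30080.2260
Value of long forward = (F − K)·e^(−rT) = (30080.2260 − 31684.9) · e^(−0.0861·6/12)
= -1604.6740 × 0.95786350 = -1537.06

-1537.06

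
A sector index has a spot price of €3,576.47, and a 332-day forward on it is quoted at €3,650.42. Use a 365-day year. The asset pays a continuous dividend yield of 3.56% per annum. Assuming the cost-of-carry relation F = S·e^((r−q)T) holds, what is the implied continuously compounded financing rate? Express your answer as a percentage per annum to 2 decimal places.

From F = S·e^((r−q)T): (r − q) = ln(F/S)/T
ln(3650.42/3576.47) = ln(1.020677) = 0.020466
(r − q) = 0.020466 / (332/365) = 0.022500
r = ln(F/S)/T + q = 0.022500 + 0.0356 = 0.058100
r = 5.81%

5.81%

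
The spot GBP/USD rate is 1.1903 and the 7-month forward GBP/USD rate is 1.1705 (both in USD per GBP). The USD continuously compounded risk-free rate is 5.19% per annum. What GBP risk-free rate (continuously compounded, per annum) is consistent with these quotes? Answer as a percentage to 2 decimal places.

8.07%

F = S·e^((r_USD − r_GBP)T) ⇒ r_GBP = r_USD − ln(F/S)/T
ln(1.1705/1.1903) = -0.016774; /(7/12) = -0.028755
r_GBP = 0.0519 + 0.028755 = 0.080655
r_GBP = 8.07%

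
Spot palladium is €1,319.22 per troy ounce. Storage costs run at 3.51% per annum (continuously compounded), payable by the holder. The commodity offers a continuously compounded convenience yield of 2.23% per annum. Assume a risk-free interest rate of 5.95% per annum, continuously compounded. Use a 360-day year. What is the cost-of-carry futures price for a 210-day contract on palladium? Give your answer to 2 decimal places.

€1,376.05 per troy ounce

Net carry = r + u − y = 0.0595 + 0.0351 − 0.0223 = 0.0723
F = S·e^((r+u−y)T) = 1319.22 · e^(0.0723 × 210/360) = 1319.22 · e^0.04217500
= 1319.22 × 1.04307700 = €1,376.05 per troy ounce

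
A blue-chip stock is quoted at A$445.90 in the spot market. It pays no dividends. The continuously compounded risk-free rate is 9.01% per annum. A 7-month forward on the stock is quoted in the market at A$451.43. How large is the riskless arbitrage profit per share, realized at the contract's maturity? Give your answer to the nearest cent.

A$18.53 per share

Fair forward: F* = S·e^(carry·T), with carry = r = 0.0901
F* = 445.90 · e^(0.0901 × 7/12) = 445.90 · e^0.052558 = 445.90 × 1.053964 = A$469.9625
Market A$451.43 < fair A$469.9625: forward underpriced → reverse cash-and-carry (short spot, go long the forward).
At maturity, profit = |F_mkt − F*| = |451.43 − 469.9625| = A$18.53 per share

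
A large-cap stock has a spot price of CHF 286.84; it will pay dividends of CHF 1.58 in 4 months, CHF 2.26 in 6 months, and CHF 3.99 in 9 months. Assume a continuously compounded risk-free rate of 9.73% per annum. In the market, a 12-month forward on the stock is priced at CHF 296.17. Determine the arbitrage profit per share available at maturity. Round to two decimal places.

PV(dividends) I = 1.58·e^(−0.0973·4/12) + 2.26·e^(−0.0973·6/12) + 3.99·e^(−0.0973·9/12) = 7.3915
Fair forward F* = (S − I)·e^(rT) = (286.84 − 7.3915)·e^0.097300 = 279.4485 × 1.102191 = 308.0056
Market CHF 296.17 < fair 308.0056: forward underpriced → reverse cash-and-carry (short the stock, invest proceeds at r, pay the dividends, go long the forward).
Profit at T = |F_mkt − F*| = |296.17 − 308.0056| = CHF 11.84 per share

CHF 11.84 per share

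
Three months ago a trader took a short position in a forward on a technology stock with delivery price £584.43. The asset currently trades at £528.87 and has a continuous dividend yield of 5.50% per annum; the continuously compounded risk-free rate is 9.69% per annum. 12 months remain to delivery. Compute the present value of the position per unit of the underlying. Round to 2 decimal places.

Current fair forward for the remaining 12 months: F = S·e^((r − q)·T), (r − q) = 0.0969 − 0.0550 = 0.0419
F = 528.87 · e^(0.0419 × 12/12) = 528.87 × 1.042790 = 551.5003
Value of long forward = (F − K)·e^(−rT) = (551.5003 − 584.43) · e^(−0.0969·12/12)
= -32.9297 × 0.907647 = -29.89
Short position value = −(long value) = £29.89

£29.89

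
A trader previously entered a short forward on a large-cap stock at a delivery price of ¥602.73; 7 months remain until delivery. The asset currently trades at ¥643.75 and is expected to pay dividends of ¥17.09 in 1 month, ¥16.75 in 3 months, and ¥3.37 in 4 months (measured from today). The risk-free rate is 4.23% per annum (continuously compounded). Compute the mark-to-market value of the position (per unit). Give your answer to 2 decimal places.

-¥18.78

PV(remaining dividends) I = 17.09·e^(−0.0423·1/12) + 16.75·e^(−0.0423·3/12) + 3.37·e^(−0.0423·4/12) = 36.9265
Current forward F = (S − I)·e^(rT) = (643.75 − 36.9265)·e^(0.0423·7/12) = 606.8235 × 1.024982 = 621.9832
Value (long) = (F − K)·e^(−rT) = (621.9832 − 602.73) × 0.975627 = 18.7839
Short position value = −(long value) = -¥18.78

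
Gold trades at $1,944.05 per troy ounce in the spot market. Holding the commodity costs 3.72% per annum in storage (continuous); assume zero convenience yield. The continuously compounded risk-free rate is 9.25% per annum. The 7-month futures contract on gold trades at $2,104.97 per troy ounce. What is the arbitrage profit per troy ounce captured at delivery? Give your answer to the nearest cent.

Fair futures: F* = S·e^(carry·T), with carry = (r + u) = 0.0925 + 0.0372 = 0.1297
F* = 1944.05 · e^(0.1297 × 7/12) = 1944.05 · e^0.07565833 = 1944.05 × 1.07859399 = $2096.8406
Market $2104.97 > fair $2096.8406: forward overpriced → cash-and-carry (buy spot, short the forward).
At maturity, profit = |F_mkt − F*| = |2104.97 − 2096.8406| = $8.13 per troy ounce

$8.13 per troy ounce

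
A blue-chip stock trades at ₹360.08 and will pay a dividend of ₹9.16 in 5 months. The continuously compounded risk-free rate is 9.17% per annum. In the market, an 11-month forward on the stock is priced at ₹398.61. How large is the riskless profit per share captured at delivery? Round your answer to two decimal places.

PV(dividends) I = 9.16·e^(−0.0917·5/12) = 8.8166
Fair forward F* = (S − I)·e^(rT) = (360.08 − 8.8166)·e^0.084058 = 351.2634 × 1.087692 = 382.0664
Market ₹398.61 > fair 382.0664: forward overpriced → cash-and-carry (borrow at r, buy the stock and collect the dividends, short the forward).
Profit at T = |F_mkt − F*| = |398.61 − 382.0664| = ₹16.54 per share

₹16.54 per share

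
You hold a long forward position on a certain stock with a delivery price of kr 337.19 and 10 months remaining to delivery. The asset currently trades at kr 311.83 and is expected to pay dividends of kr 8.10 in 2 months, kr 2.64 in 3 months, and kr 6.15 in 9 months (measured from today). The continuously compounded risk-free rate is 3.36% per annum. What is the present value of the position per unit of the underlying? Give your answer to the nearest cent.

-kr 32.72

PV(remaining dividends) I = 8.10·e^(−0.0336·2/12) + 2.64·e^(−0.0336·3/12) + 6.15·e^(−0.0336·9/12) = 16.6696
Current forward F = (S − I)·e^(rT) = (311.83 − 16.6696)·e^(0.0336·10/12) = 295.1604 × 1.028396 = 303.5418
Value (long) = (F − K)·e^(−rT) = (303.5418 − 337.19) × 0.972388 = -32.7191
Value = -kr 32.72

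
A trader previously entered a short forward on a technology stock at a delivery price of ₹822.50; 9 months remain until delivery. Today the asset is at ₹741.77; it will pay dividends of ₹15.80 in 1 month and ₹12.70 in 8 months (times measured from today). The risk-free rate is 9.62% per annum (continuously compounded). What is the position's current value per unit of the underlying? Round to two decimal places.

PV(remaining dividends) I = 15.80·e^(−0.0962·1/12) + 12.70·e^(−0.0962·8/12) = 27.5849
Current forward F = (S − I)·e^(rT) = (741.77 − 27.5849)·e^(0.0962·9/12) = 714.1851 × 1.074817 = 767.6183
Value (long) = (F − K)·e^(−rT) = (767.6183 − 822.50) × 0.930391 = -51.0614
Short position value = −(long value) = ₹51.06

₹51.06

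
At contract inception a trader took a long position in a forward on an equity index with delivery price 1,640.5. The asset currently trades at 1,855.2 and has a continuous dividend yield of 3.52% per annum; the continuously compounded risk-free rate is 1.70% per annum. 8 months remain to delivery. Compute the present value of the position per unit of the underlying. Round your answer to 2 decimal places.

Current fair forward for the remaining 8 months: F = S·e^((r − q)·T), (r − q) = 0.0170 − 0.0352 = -0.0182
F = 1855.2 · e^(-0.0182 × 8/12) = 1855.2 × 0.98793998 = 1832.8263
Value of long forward = (F − K)·e^(−rT) = (1832.8263 − 1640.5) · e^(−0.0170·8/12)
= 192.3263 × 0.98873065 = 190.16

190.16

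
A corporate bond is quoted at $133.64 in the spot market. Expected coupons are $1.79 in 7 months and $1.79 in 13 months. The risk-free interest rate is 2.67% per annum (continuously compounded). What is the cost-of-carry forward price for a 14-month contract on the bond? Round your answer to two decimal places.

$134.26

PV(coupons) I = 1.79·e^(−0.0267·7/12) + 1.79·e^(−0.0267·13/12)
I = 1.7623 + 1.7390 = 3.5013
F = (S − I)·e^(rT) = (133.64 − 3.5013) · e^(0.0267·14/12)
= 130.1387 · e^0.031150 = 130.1387 × 1.031640 = $134.26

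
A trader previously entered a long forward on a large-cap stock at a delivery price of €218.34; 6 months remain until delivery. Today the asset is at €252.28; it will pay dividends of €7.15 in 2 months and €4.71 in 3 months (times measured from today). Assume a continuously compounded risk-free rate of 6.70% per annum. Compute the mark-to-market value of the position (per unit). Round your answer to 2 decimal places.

PV(remaining dividends) I = 7.15·e^(−0.0670·2/12) + 4.71·e^(−0.0670·3/12) = 11.7024
Current forward F = (S − I)·e^(rT) = (252.28 − 11.7024)·e^(0.0670·6/12) = 240.5776 × 1.034067 = 248.7734
Value (long) = (F − K)·e^(−rT) = (248.7734 − 218.34) × 0.967055 = 29.4308
Value = €29.43

€29.43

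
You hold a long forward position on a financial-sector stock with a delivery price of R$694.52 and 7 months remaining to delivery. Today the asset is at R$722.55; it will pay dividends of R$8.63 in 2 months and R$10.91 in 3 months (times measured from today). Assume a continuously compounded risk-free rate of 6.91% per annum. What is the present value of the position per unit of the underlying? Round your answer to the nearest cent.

R$36.21

PV(remaining dividends) I = 8.63·e^(−0.0691·2/12) + 10.91·e^(−0.0691·3/12) = 19.2543
Current forward F = (S − I)·e^(rT) = (722.55 − 19.2543)·e^(0.0691·7/12) = 703.2957 × 1.041132 = 732.2237
Value (long) = (F − K)·e^(−rT) = (732.2237 − 694.52) × 0.960493 = 36.2141
Value = R$36.21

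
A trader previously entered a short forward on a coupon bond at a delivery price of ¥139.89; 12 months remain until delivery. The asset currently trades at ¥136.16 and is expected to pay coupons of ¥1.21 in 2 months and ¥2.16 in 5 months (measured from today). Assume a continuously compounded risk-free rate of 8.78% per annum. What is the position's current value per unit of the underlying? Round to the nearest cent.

PV(remaining coupons) I = 1.21·e^(−0.0878·2/12) + 2.16·e^(−0.0878·5/12) = 3.2748
Current forward F = (S − I)·e^(rT) = (136.16 − 3.2748)·e^(0.0878·12/12) = 132.8852 × 1.091770 = 145.0801
Value (long) = (F − K)·e^(−rT) = (145.0801 − 139.89) × 0.915944 = 4.7538
Short position value = −(long value) = -¥4.75

-¥4.75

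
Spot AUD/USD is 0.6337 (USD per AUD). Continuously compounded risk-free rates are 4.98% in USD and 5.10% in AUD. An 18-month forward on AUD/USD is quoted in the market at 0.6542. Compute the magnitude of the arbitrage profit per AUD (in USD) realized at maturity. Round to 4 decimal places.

0.0216 per AUD (in USD)

Fair forward: F* = S·e^(carry·T), with carry = (r_USD − r_AUD) = 0.0498 − 0.0510 = -0.0012
F* = 0.6337 · e^(-0.0012 × 18/12) = 0.6337 · e^-0.001800 = 0.6337 × 0.998202 = 0.6326
Market 0.6542 > fair 0.6326: forward overpriced → cash-and-carry (buy spot, short the forward).
At maturity, profit = |F_mkt − F*| = |0.6542 − 0.6326| = 0.0216 per AUD (in USD)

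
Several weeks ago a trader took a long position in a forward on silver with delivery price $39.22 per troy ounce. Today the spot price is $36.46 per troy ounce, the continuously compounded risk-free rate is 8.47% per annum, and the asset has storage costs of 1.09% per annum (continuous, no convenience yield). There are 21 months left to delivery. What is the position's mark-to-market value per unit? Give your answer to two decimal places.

$3.35 per troy ounce

Current fair forward for the remaining 21 months: F = S·e^((r + u)·T), (r + u) = 0.0847 + 0.0109 = 0.0956
F = 36.46 · e^(0.0956 × 21/12) = 36.46 × 1.182109 = 43.0997
Value of long forward = (F − K)·e^(−rT) = (43.0997 − 39.22) · e^(−0.0847·21/12)
= 3.8797 × 0.862237 = 3.35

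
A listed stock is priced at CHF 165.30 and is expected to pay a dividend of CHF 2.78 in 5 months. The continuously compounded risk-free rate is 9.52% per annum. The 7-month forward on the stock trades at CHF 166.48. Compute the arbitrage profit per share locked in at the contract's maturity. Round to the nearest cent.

PV(dividends) I = 2.78·e^(−0.0952·5/12) = 2.6719
Fair forward F* = (S − I)·e^(rT) = (165.30 − 2.6719)·e^0.055533 = 162.6281 × 1.057104 = 171.9148
Market CHF 166.48 < fair 171.9148: forward underpriced → reverse cash-and-carry (short the stock, invest proceeds at r, pay the dividends, go long the forward).
Profit at T = |F_mkt − F*| = |166.48 − 171.9148| = CHF 5.43 per share

CHF 5.43 per share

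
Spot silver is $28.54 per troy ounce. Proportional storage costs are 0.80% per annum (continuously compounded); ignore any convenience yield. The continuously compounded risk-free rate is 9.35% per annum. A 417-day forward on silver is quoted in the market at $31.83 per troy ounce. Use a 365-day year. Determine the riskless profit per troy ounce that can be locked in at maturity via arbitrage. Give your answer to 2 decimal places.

$0.22 per troy ounce

Fair forward: F* = S·e^(carry·T), with carry = (r + u) = 0.0935 + 0.0080 = 0.1015
F* = 28.54 · e^(0.1015 × 417/365) = 28.54 · e^0.115960 = 28.54 × 1.122951 = $32.0490
Market $31.83 < fair $32.0490: forward underpriced → reverse cash-and-carry (short spot, go long the forward).
At maturity, profit = |F_mkt − F*| = |31.83 − 32.0490| = $0.22 per troy ounce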